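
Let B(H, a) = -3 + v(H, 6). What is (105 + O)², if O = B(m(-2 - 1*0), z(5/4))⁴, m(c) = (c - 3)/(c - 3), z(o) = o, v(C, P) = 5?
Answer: 14641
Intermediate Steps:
m(c) = 1 (m(c) = (-3 + c)/(-3 + c) = 1)
B(H, a) = 2 (B(H, a) = -3 + 5 = 2)
O = 16 (O = 2⁴ = 16)
(105 + O)² = (105 + 16)² = 121² = 14641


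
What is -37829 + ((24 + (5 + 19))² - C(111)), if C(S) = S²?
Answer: -47846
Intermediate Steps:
-37829 + ((24 + (5 + 19))² - C(111)) = -37829 + ((24 + (5 + 19))² - 1*111²) = -37829 + ((24 + 24)² - 1*12321) = -37829 + (48² - 12321) = -37829 + (2304 - 12321) = -37829 - 10017 = -47846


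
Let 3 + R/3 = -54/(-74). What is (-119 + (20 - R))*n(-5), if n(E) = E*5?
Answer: 85275/37 ≈ 2304.7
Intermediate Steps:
R = -252/37 (R = -9 + 3*(-54/(-74)) = -9 + 3*(-54*(-1/74)) = -9 + 3*(27/37) = -9 + 81/37 = -252/37 ≈ -6.8108)
n(E) = 5*E
(-119 + (20 - R))*n(-5) = (-119 + (20 - 1*(-252/37)))*(5*(-5)) = (-119 + (20 + 252/37))*(-25) = (-119 + 992/37)*(-25) = -3411/37*(-25) = 85275/37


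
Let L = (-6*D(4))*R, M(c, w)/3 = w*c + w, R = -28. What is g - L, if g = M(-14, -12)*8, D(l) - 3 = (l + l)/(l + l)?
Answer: 3072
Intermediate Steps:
M(c, w) = 3*w + 3*c*w (M(c, w) = 3*(w*c + w) = 3*(c*w + w) = 3*(w + c*w) = 3*w + 3*c*w)
D(l) = 4 (D(l) = 3 + (l + l)/(l + l) = 3 + (2*l)/((2*l)) = 3 + (2*l)*(1/(2*l)) = 3 + 1 = 4)
g = 3744 (g = (3*(-12)*(1 - 14))*8 = (3*(-12)*(-13))*8 = 468*8 = 3744)
L = 672 (L = -6*4*(-28) = -24*(-28) = 672)
g - L = 3744 - 1*672 = 3744 - 672 = 3072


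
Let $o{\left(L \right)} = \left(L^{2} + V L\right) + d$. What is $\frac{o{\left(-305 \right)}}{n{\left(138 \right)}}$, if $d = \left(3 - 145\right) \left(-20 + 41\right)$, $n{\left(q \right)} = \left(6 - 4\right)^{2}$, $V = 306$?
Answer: $- \frac{3287}{4} \approx -821.75$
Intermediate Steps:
$n{\left(q \right)} = 4$ ($n{\left(q \right)} = 2^{2} = 4$)
$d = -2982$ ($d = \left(-142\right) 21 = -2982$)
$o{\left(L \right)} = -2982 + L^{2} + 306 L$ ($o{\left(L \right)} = \left(L^{2} + 306 L\right) - 2982 = -2982 + L^{2} + 306 L$)
$\frac{o{\left(-305 \right)}}{n{\left(138 \right)}} = \frac{-2982 + \left(-305\right)^{2} + 306 \left(-305\right)}{4} = \left(-2982 + 93025 - 93330\right) \frac{1}{4} = \left(-3287\right) \frac{1}{4} = - \frac{3287}{4}$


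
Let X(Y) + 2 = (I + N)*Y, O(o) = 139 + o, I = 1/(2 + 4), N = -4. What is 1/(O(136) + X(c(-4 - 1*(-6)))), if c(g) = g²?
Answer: 3/773 ≈ 0.0038810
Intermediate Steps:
I = ⅙ (I = 1/6 = ⅙ ≈ 0.16667)
X(Y) = -2 - 23*Y/6 (X(Y) = -2 + (⅙ - 4)*Y = -2 - 23*Y/6)
1/(O(136) + X(c(-4 - 1*(-6)))) = 1/((139 + 136) + (-2 - 23*(-4 - 1*(-6))²/6)) = 1/(275 + (-2 - 23*(-4 + 6)²/6)) = 1/(275 + (-2 - 23/6*2²)) = 1/(275 + (-2 - 23/6*4)) = 1/(275 + (-2 - 46/3)) = 1/(275 - 52/3) = 1/(773/3) = 3/773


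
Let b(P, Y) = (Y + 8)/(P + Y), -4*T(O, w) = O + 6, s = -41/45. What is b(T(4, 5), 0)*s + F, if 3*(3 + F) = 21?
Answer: 1556/225 ≈ 6.9156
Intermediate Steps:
F = 4 (F = -3 + (⅓)*21 = -3 + 7 = 4)
s = -41/45 (s = -41*1/45 = -41/45 ≈ -0.91111)
T(O, w) = -3/2 - O/4 (T(O, w) = -(O + 6)/4 = -(6 + O)/4 = -3/2 - O/4)
b(P, Y) = (8 + Y)/(P + Y)
b(T(4, 5), 0)*s + F = ((8 + 0)/((-3/2 - ¼*4) + 0))*(-41/45) + 4 = (8/((-3/2 - 1) + 0))*(-41/45) + 4 = (8/(-5/2 + 0))*(-41/45) + 4 = (8/(-5/2))*(-41/45) + 4 = -⅖*8*(-41/45) + 4 = -16/5*(-41/45) + 4 = 656/225 + 4 = 1556/225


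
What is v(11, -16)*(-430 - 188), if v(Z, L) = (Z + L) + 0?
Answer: 3090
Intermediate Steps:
v(Z, L) = L + Z (v(Z, L) = (L + Z) + 0 = L + Z)
v(11, -16)*(-430 - 188) = (-16 + 11)*(-430 - 188) = -5*(-618) = 3090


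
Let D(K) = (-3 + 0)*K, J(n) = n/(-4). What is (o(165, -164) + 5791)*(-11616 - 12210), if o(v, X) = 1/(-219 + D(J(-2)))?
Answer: -20282509918/147 ≈ -1.3798e+8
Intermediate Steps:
J(n) = -n/4 (J(n) = n*(-¼) = -n/4)
D(K) = -3*K
o(v, X) = -2/441 (o(v, X) = 1/(-219 - (-3)*(-2)/4) = 1/(-219 - 3*½) = 1/(-219 - 3/2) = 1/(-441/2) = -2/441)
(o(165, -164) + 5791)*(-11616 - 12210) = (-2/441 + 5791)*(-11616 - 12210) = (2553829/441)*(-23826) = -20282509918/147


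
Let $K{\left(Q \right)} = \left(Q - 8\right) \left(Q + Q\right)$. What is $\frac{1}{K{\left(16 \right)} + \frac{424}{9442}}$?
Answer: $\frac{4721}{1208788} \approx 0.0039056$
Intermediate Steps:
$K{\left(Q \right)} = 2 Q \left(-8 + Q\right)$ ($K{\left(Q \right)} = \left(-8 + Q\right) 2 Q = 2 Q \left(-8 + Q\right)$)
$\frac{1}{K{\left(16 \right)} + \frac{424}{9442}} = \frac{1}{2 \cdot 16 \left(-8 + 16\right) + \frac{424}{9442}} = \frac{1}{2 \cdot 16 \cdot 8 + 424 \cdot \frac{1}{9442}} = \frac{1}{256 + \frac{212}{4721}} = \frac{1}{\frac{1208788}{4721}} = \frac{4721}{1208788}$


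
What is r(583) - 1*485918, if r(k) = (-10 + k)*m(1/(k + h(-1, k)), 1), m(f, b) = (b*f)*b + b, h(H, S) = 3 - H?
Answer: -284896942/587 ≈ -4.8534e+5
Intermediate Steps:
m(f, b) = b + f*b² (m(f, b) = f*b² + b = b + f*b²)
r(k) = (1 + 1/(4 + k))*(-10 + k) (r(k) = (-10 + k)*(1*(1 + 1/(k + (3 - 1*(-1))))) = (-10 + k)*(1*(1 + 1/(k + (3 + 1)))) = (-10 + k)*(1*(1 + 1/(k + 4))) = (-10 + k)*(1*(1 + 1/(4 + k))) = (-10 + k)*(1 + 1/(4 + k)) = (1 + 1/(4 + k))*(-10 + k))
r(583) - 1*485918 = (-10 + 583)*(5 + 583)/(4 + 583) - 1*485918 = 573*588/587 - 485918 = (1/587)*573*588 - 485918 = 336924/587 - 485918 = -284896942/587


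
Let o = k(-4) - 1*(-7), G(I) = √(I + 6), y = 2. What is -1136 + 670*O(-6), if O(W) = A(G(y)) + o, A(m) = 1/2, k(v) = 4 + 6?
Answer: 10589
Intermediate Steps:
k(v) = 10
G(I) = √(6 + I)
A(m) = ½
o = 17 (o = 10 - 1*(-7) = 10 + 7 = 17)
O(W) = 35/2 (O(W) = ½ + 17 = 35/2)
-1136 + 670*O(-6) = -1136 + 670*(35/2) = -1136 + 11725 = 10589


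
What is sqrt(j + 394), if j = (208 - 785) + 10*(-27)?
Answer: I*sqrt(453) ≈ 21.284*I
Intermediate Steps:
j = -847 (j = -577 - 270 = -847)
sqrt(j + 394) = sqrt(-847 + 394) = sqrt(-453) = I*sqrt(453)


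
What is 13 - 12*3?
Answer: -23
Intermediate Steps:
13 - 12*3 = 13 - 36 = -23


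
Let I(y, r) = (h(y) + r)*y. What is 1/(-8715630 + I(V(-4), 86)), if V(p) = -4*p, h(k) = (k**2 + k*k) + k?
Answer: -1/8705806 ≈ -1.1487e-7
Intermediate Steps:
h(k) = k + 2*k**2 (h(k) = (k**2 + k**2) + k = 2*k**2 + k = k + 2*k**2)
I(y, r) = y*(r + y*(1 + 2*y)) (I(y, r) = (y*(1 + 2*y) + r)*y = (r + y*(1 + 2*y))*y = y*(r + y*(1 + 2*y)))
1/(-8715630 + I(V(-4), 86)) = 1/(-8715630 + (-4*(-4))*(86 + (-4*(-4))*(1 + 2*(-4*(-4))))) = 1/(-8715630 + 16*(86 + 16*(1 + 2*16))) = 1/(-8715630 + 16*(86 + 16*(1 + 32))) = 1/(-8715630 + 16*(86 + 16*33)) = 1/(-8715630 + 16*(86 + 528)) = 1/(-8715630 + 16*614) = 1/(-8715630 + 9824) = 1/(-8705806) = -1/8705806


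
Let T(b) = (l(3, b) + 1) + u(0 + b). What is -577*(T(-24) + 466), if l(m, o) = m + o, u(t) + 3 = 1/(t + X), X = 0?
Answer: -6134087/24 ≈ -2.5559e+5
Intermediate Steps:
u(t) = -3 + 1/t (u(t) = -3 + 1/(t + 0) = -3 + 1/t)
T(b) = 1 + b + 1/b (T(b) = ((3 + b) + 1) + (-3 + 1/(0 + b)) = (4 + b) + (-3 + 1/b) = 1 + b + 1/b)
-577*(T(-24) + 466) = -577*((1 - 24 + 1/(-24)) + 466) = -577*((1 - 24 - 1/24) + 466) = -577*(-553/24 + 466) = -577*10631/24 = -6134087/24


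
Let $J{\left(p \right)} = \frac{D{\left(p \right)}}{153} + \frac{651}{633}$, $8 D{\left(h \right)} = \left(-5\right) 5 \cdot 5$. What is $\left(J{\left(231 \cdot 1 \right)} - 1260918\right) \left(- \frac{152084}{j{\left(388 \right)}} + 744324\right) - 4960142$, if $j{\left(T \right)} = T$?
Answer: $- \frac{23499449438868424769}{25051608} \approx -9.3804 \cdot 10^{11}$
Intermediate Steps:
$D{\left(h \right)} = - \frac{125}{8}$ ($D{\left(h \right)} = \frac{\left(-5\right) 5 \cdot 5}{8} = \frac{\left(-25\right) 5}{8} = \frac{1}{8} \left(-125\right) = - \frac{125}{8}$)
$J{\left(p \right)} = \frac{239233}{258264}$ ($J{\left(p \right)} = - \frac{125}{8 \cdot 153} + \frac{651}{633} = \left(- \frac{125}{8}\right) \frac{1}{153} + 651 \cdot \frac{1}{633} = - \frac{125}{1224} + \frac{217}{211} = \frac{239233}{258264}$)
$\left(J{\left(231 \cdot 1 \right)} - 1260918\right) \left(- \frac{152084}{j{\left(388 \right)}} + 744324\right) - 4960142 = \left(\frac{239233}{258264} - 1260918\right) \left(- \frac{152084}{388} + 744324\right) - 4960142 = - \frac{325649487119 \left(\left(-152084\right) \frac{1}{388} + 744324\right)}{258264} - 4960142 = - \frac{325649487119 \left(- \frac{38021}{97} + 744324\right)}{258264} - 4960142 = \left(- \frac{325649487119}{258264}\right) \frac{72161407}{97} - 4960142 = - \frac{23499325179335416433}{25051608} - 4960142 = - \frac{23499449438868424769}{25051608}$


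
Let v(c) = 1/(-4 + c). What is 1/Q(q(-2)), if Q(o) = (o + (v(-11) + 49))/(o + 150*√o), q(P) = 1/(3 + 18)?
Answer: 5/5143 + 750*√21/5143 ≈ 0.66925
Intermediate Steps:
q(P) = 1/21
Q(o) = (734/15 + o)/(o + 150*√o) (Q(o) = (o + (1/(-4 - 11) + 49))/(o + 150*√o) = (o + (1/(-15) + 49))/(o + 150*√o) = (o + (-1/15 + 49))/(o + 150*√o) = (o + 734/15)/(o + 150*√o) = (734/15 + o)/(o + 150*√o))
1/Q(q(-2)) = 1/((734/15 + 1/21)/(1/21 + 150*√(1/21))) = 1/((5143/105)/(1/21 + 150*(√21/21))) = 1/((5143/105)/(1/21 + 50*√21/7)) = 1/(5143/(105*(1/21 + 50*√21/7))) = 5/5143 + 750*√21/5143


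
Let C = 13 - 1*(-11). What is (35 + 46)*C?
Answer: 1944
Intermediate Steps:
C = 24 (C = 13 + 11 = 24)
(35 + 46)*C = (35 + 46)*24 = 81*24 = 1944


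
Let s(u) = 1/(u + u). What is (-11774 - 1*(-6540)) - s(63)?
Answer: -659485/126 ≈ -5234.0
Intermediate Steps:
s(u) = 1/(2*u)
(-11774 - 1*(-6540)) - s(63) = (-11774 - 1*(-6540)) - 1/(2*63) = (-11774 + 6540) - 1/(2*63) = -5234 - 1*1/126 = -5234 - 1/126 = -659485/126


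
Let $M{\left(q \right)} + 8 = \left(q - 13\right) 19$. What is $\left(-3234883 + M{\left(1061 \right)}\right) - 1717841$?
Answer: $-4932820$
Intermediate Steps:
$M{\left(q \right)} = -255 + 19 q$ ($M{\left(q \right)} = -8 + \left(q - 13\right) 19 = -8 + \left(-13 + q\right) 19 = -8 + \left(-247 + 19 q\right) = -255 + 19 q$)
$\left(-3234883 + M{\left(1061 \right)}\right) - 1717841 = \left(-3234883 + \left(-255 + 19 \cdot 1061\right)\right) - 1717841 = \left(-3234883 + \left(-255 + 20159\right)\right) - 1717841 = \left(-3234883 + 19904\right) - 1717841 = -3214979 - 1717841 = -4932820$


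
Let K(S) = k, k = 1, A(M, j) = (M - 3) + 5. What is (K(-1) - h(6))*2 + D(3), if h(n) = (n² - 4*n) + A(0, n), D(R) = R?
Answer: -23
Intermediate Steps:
A(M, j) = 2 + M (A(M, j) = (-3 + M) + 5 = 2 + M)
h(n) = 2 + n² - 4*n (h(n) = (n² - 4*n) + (2 + 0) = (n² - 4*n) + 2 = 2 + n² - 4*n)
K(S) = 1
(K(-1) - h(6))*2 + D(3) = (1 - (2 + 6² - 4*6))*2 + 3 = (1 - (2 + 36 - 24))*2 + 3 = (1 - 1*14)*2 + 3 = (1 - 14)*2 + 3 = -13*2 + 3 = -26 + 3 = -23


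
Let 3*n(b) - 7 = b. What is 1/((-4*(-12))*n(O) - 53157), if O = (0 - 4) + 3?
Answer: -1/53061 ≈ -1.8846e-5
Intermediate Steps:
O = -1 (O = -4 + 3 = -1)
n(b) = 7/3 + b/3
1/((-4*(-12))*n(O) - 53157) = 1/((-4*(-12))*(7/3 + (⅓)*(-1)) - 53157) = 1/(48*(7/3 - ⅓) - 53157) = 1/(48*2 - 53157) = 1/(96 - 53157) = 1/(-53061) = -1/53061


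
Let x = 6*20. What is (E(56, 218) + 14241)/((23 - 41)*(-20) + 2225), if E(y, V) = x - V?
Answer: 14143/2585 ≈ 5.4712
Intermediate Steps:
x = 120
E(y, V) = 120 - V
(E(56, 218) + 14241)/((23 - 41)*(-20) + 2225) = ((120 - 1*218) + 14241)/((23 - 41)*(-20) + 2225) = ((120 - 218) + 14241)/(-18*(-20) + 2225) = (-98 + 14241)/(360 + 2225) = 14143/2585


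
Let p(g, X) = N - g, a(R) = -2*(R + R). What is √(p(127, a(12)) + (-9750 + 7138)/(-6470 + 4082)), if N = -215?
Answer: I*√121502037/597 ≈ 18.464*I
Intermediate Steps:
a(R) = -4*R
p(g, X) = -215 - g
√(p(127, a(12)) + (-9750 + 7138)/(-6470 + 4082)) = √((-215 - 1*127) + (-9750 + 7138)/(-6470 + 4082)) = √((-215 - 127) - 2612/(-2388)) = √(-342 - 2612*(-1/2388)) = √(-342 + 653/597) = √(-203521/597) = I*√121502037/597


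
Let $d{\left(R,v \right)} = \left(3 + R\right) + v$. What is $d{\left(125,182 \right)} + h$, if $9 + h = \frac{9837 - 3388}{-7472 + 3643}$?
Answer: $\frac{1146080}{3829} \approx 299.32$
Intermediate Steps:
$d{\left(R,v \right)} = 3 + R + v$
$h = - \frac{40910}{3829}$ ($h = -9 + \frac{9837 - 3388}{-7472 + 3643} = -9 + \frac{6449}{-3829} = -9 + 6449 \left(- \frac{1}{3829}\right) = -9 - \frac{6449}{3829} = - \frac{40910}{3829} \approx -10.684$)
$d{\left(125,182 \right)} + h = \left(3 + 125 + 182\right) - \frac{40910}{3829} = 310 - \frac{40910}{3829} = \frac{1146080}{3829}$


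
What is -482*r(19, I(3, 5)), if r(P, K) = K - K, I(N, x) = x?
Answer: 0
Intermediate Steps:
r(P, K) = 0
-482*r(19, I(3, 5)) = -482*0 = 0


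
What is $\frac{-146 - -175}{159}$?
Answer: $\frac{29}{159} \approx 0.18239$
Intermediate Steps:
$\frac{-146 - -175}{159} = \left(-146 + 175\right) \frac{1}{159} = 29 \cdot \frac{1}{159} = \frac{29}{159}$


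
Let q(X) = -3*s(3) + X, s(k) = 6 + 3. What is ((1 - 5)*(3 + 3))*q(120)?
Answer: -2232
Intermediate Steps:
s(k) = 9
q(X) = -27 + X (q(X) = -3*9 + X = -27 + X)
((1 - 5)*(3 + 3))*q(120) = ((1 - 5)*(3 + 3))*(-27 + 120) = -4*6*93 = -24*93 = -2232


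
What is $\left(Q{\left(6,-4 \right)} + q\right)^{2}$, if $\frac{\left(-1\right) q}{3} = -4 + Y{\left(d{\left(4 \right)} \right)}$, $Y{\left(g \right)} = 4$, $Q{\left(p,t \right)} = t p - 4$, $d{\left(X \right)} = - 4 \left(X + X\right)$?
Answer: $784$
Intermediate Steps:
$d{\left(X \right)} = - 8 X$ ($d{\left(X \right)} = - 4 \cdot 2 X = - 8 X$)
$Q{\left(p,t \right)} = -4 + p t$ ($Q{\left(p,t \right)} = p t - 4 = -4 + p t$)
$q = 0$ ($q = - 3 \left(-4 + 4\right) = \left(-3\right) 0 = 0$)
$\left(Q{\left(6,-4 \right)} + q\right)^{2} = \left(\left(-4 + 6 \left(-4\right)\right) + 0\right)^{2} = \left(\left(-4 - 24\right) + 0\right)^{2} = \left(-28 + 0\right)^{2} = \left(-28\right)^{2} = 784$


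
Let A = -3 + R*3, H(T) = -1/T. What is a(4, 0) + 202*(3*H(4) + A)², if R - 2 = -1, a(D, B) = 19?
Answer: 1061/8 ≈ 132.63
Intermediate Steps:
R = 1 (R = 2 - 1 = 1)
A = 0 (A = -3 + 1*3 = -3 + 3 = 0)
a(4, 0) + 202*(3*H(4) + A)² = 19 + 202*(3*(-1/4) + 0)² = 19 + 202*(3*(-1*¼) + 0)² = 19 + 202*(3*(-¼) + 0)² = 19 + 202*(-¾ + 0)² = 19 + 202*(-¾)² = 19 + 202*(9/16) = 19 + 909/8 = 1061/8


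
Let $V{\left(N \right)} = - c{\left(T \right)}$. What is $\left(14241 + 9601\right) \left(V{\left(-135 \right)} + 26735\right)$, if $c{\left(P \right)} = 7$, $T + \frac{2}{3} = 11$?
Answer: $637248976$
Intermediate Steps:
$T = \frac{31}{3}$ ($T = - \frac{2}{3} + 11 = \frac{31}{3} \approx 10.333$)
$V{\left(N \right)} = -7$ ($V{\left(N \right)} = \left(-1\right) 7 = -7$)
$\left(14241 + 9601\right) \left(V{\left(-135 \right)} + 26735\right) = \left(14241 + 9601\right) \left(-7 + 26735\right) = 23842 \cdot 26728 = 637248976$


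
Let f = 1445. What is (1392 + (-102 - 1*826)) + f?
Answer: 1909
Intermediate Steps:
(1392 + (-102 - 1*826)) + f = (1392 + (-102 - 1*826)) + 1445 = (1392 + (-102 - 826)) + 1445 = (1392 - 928) + 1445 = 464 + 1445 = 1909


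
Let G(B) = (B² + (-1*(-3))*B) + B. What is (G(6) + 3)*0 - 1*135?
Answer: -135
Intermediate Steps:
G(B) = B² + 4*B (G(B) = (B² + 3*B) + B = B² + 4*B)
(G(6) + 3)*0 - 1*135 = (6*(4 + 6) + 3)*0 - 1*135 = (6*10 + 3)*0 - 135 = (60 + 3)*0 - 135 = 63*0 - 135 = 0 - 135 = -135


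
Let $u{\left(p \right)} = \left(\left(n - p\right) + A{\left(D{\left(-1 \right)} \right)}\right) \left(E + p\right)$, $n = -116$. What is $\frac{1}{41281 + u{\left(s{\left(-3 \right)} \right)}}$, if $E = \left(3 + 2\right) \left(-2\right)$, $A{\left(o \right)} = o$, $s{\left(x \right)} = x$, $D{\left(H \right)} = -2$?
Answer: $\frac{1}{42776} \approx 2.3378 \cdot 10^{-5}$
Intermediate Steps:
$E = -10$ ($E = 5 \left(-2\right) = -10$)
$u{\left(p \right)} = \left(-118 - p\right) \left(-10 + p\right)$ ($u{\left(p \right)} = \left(\left(-116 - p\right) - 2\right) \left(-10 + p\right) = \left(-118 - p\right) \left(-10 + p\right)$)
$\frac{1}{41281 + u{\left(s{\left(-3 \right)} \right)}} = \frac{1}{41281 - -1495} = \frac{1}{41281 + \left(1180 - 9 + 324\right)} = \frac{1}{41281 + 1495} = \frac{1}{42776}$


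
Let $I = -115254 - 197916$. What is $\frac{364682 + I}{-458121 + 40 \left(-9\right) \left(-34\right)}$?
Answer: $- \frac{51512}{445881} \approx -0.11553$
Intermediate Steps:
$I = -313170$
$\frac{364682 + I}{-458121 + 40 \left(-9\right) \left(-34\right)} = \frac{364682 - 313170}{-458121 + 40 \left(-9\right) \left(-34\right)} = \frac{51512}{-458121 - -12240} = \frac{51512}{-458121 + 12240} = \frac{51512}{-445881} = 51512 \left(- \frac{1}{445881}\right) = - \frac{51512}{445881}$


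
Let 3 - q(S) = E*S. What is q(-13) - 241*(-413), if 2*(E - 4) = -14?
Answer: 99497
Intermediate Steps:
E = -3 (E = 4 + (½)*(-14) = 4 - 7 = -3)
q(S) = 3 + 3*S (q(S) = 3 - (-3)*S = 3 + 3*S)
q(-13) - 241*(-413) = (3 + 3*(-13)) - 241*(-413) = (3 - 39) + 99533 = -36 + 99533 = 99497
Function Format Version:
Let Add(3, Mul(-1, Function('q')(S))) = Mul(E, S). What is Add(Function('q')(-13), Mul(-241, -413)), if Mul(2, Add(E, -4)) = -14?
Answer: 99497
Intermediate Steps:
E = -3 (E = Add(4, Mul(Rational(1, 2), -14)) = Add(4, -7) = -3)
Function('q')(S) = Add(3, Mul(3, S)) (Function('q')(S) = Add(3, Mul(-1, Mul(-3, S))) = Add(3, Mul(3, S)))
Add(Function('q')(-13), Mul(-241, -413)) = Add(Add(3, Mul(3, -13)), Mul(-241, -413)) = Add(Add(3, -39), 99533) = Add(-36, 99533) = 99497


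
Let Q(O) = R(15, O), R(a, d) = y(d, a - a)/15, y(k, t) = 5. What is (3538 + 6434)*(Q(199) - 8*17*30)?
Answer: -40682436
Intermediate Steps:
R(a, d) = ⅓ (R(a, d) = 5/15 = 5*(1/15) = ⅓)
Q(O) = ⅓
(3538 + 6434)*(Q(199) - 8*17*30) = (3538 + 6434)*(⅓ - 8*17*30) = 9972*(⅓ - 136*30) = 9972*(⅓ - 4080) = 9972*(-12239/3) = -40682436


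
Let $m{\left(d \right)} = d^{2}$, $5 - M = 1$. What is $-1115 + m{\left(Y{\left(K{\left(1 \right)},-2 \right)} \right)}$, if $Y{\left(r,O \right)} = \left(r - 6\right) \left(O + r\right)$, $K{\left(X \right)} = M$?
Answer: $-1099$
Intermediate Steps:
$M = 4$ ($M = 5 - 1 = 4$)
$K{\left(X \right)} = 4$
$Y{\left(r,O \right)} = \left(-6 + r\right) \left(O + r\right)$
$-1115 + m{\left(Y{\left(K{\left(1 \right)},-2 \right)} \right)} = -1115 + \left(4^{2} - -12 - 24 - 8\right)^{2} = -1115 + \left(16 + 12 - 24 - 8\right)^{2} = -1115 + \left(-4\right)^{2} = -1115 + 16 = -1099$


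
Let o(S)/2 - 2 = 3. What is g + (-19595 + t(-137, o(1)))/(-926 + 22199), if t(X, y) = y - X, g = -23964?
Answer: -509805620/21273 ≈ -23965.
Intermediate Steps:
o(S) = 10 (o(S) = 4 + 2*3 = 4 + 6 = 10)
g + (-19595 + t(-137, o(1)))/(-926 + 22199) = -23964 + (-19595 + (10 - 1*(-137)))/(-926 + 22199) = -23964 + (-19595 + (10 + 137))/21273 = -23964 + (-19595 + 147)*(1/21273) = -23964 - 19448*1/21273 = -23964 - 19448/21273 = -509805620/21273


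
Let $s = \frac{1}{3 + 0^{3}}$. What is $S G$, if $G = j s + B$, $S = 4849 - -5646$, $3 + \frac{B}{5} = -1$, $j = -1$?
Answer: $- \frac{640195}{3} \approx -2.134 \cdot 10^{5}$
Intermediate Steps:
$B = -20$ ($B = -15 + 5 \left(-1\right) = -15 - 5 = -20$)
$s = \frac{1}{3}$ ($s = \frac{1}{3 + 0} = \frac{1}{3} \approx 0.33333$)
$S = 10495$ ($S = 4849 + 5646 = 10495$)
$G = - \frac{61}{3}$ ($G = \left(-1\right) \frac{1}{3} - 20 = - \frac{1}{3} - 20 = - \frac{61}{3} \approx -20.333$)
$S G = 10495 \left(- \frac{61}{3}\right) = - \frac{640195}{3}$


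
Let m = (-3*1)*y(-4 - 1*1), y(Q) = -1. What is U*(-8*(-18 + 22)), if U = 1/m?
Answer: -32/3 ≈ -10.667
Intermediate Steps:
m = 3 (m = -3*1*(-1) = -3*(-1) = 3)
U = 1/3 ≈ 0.33333
U*(-8*(-18 + 22)) = (-8*(-18 + 22))/3 = (-8*4)/3 = (1/3)*(-32) = -32/3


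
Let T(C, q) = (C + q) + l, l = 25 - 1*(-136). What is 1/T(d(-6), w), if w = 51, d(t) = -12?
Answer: 1/200 ≈ 0.0050000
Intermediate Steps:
l = 161 (l = 25 + 136 = 161)
T(C, q) = 161 + C + q (T(C, q) = (C + q) + 161 = 161 + C + q)
1/T(d(-6), w) = 1/(161 - 12 + 51) = 1/200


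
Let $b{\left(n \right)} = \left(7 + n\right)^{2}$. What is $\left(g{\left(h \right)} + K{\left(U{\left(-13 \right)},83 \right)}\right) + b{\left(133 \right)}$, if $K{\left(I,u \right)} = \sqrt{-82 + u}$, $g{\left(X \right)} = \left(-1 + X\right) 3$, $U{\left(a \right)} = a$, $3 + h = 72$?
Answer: $19805$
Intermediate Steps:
$h = 69$ ($h = -3 + 72 = 69$)
$g{\left(X \right)} = -3 + 3 X$
$\left(g{\left(h \right)} + K{\left(U{\left(-13 \right)},83 \right)}\right) + b{\left(133 \right)} = \left(\left(-3 + 3 \cdot 69\right) + \sqrt{-82 + 83}\right) + \left(7 + 133\right)^{2} = \left(\left(-3 + 207\right) + \sqrt{1}\right) + 140^{2} = \left(204 + 1\right) + 19600 = 205 + 19600 = 19805$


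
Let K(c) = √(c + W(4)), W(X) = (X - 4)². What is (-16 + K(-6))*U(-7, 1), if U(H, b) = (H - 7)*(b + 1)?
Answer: 448 - 28*I*√6 ≈ 448.0 - 68.586*I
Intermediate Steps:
U(H, b) = (1 + b)*(-7 + H) (U(H, b) = (-7 + H)*(1 + b) = (1 + b)*(-7 + H))
W(X) = (-4 + X)²
K(c) = √c (K(c) = √(c + (-4 + 4)²) = √(c + 0²) = √(c + 0) = √c)
(-16 + K(-6))*U(-7, 1) = (-16 + √(-6))*(-7 - 7 - 7*1 - 7*1) = (-16 + I*√6)*(-7 - 7 - 7 - 7) = (-16 + I*√6)*(-28) = 448 - 28*I*√6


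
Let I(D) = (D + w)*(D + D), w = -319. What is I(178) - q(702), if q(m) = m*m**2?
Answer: -345998604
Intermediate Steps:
I(D) = 2*D*(-319 + D) (I(D) = (D - 319)*(D + D) = (-319 + D)*(2*D) = 2*D*(-319 + D))
q(m) = m**3
I(178) - q(702) = 2*178*(-319 + 178) - 1*702**3 = 2*178*(-141) - 1*345948408 = -50196 - 345948408 = -345998604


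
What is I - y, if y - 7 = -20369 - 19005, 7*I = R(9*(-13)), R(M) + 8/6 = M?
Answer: 826352/21 ≈ 39350.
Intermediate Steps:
R(M) = -4/3 + M
I = -355/21 (I = (-4/3 + 9*(-13))/7 = (-4/3 - 117)/7 = (1/7)*(-355/3) = -355/21 ≈ -16.905)
y = -39367 (y = 7 + (-20369 - 19005) = 7 - 39374 = -39367)
I - y = -355/21 - 1*(-39367) = -355/21 + 39367 = 826352/21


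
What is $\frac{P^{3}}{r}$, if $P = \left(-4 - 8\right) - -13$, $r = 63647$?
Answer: $\frac{1}{63647} \approx 1.5712 \cdot 10^{-5}$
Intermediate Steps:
$P = 1$ ($P = -12 + 13 = 1$)
$\frac{P^{3}}{r} = \frac{1^{3}}{63647} = 1 \cdot \frac{1}{63647} = \frac{1}{63647}$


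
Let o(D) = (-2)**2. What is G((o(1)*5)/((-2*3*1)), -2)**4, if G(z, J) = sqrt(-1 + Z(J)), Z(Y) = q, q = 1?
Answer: 0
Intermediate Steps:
Z(Y) = 1
o(D) = 4
G(z, J) = 0 (G(z, J) = sqrt(-1 + 1) = sqrt(0) = 0)
G((o(1)*5)/((-2*3*1)), -2)**4 = 0**4 = 0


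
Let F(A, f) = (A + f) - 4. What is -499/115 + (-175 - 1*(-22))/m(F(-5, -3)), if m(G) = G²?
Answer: -9939/1840 ≈ -5.4016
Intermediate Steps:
F(A, f) = -4 + A + f
-499/115 + (-175 - 1*(-22))/m(F(-5, -3)) = -499/115 + (-175 - 1*(-22))/((-4 - 5 - 3)²) = -499*1/115 + (-175 + 22)/((-12)²) = -499/115 - 153/144 = -499/115 - 153*1/144 = -499/115 - 17/16 = -9939/1840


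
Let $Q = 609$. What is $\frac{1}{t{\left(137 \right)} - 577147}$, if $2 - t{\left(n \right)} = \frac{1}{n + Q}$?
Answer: $- \frac{746}{430550171} \approx -1.7327 \cdot 10^{-6}$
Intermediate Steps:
$t{\left(n \right)} = 2 - \frac{1}{609 + n}$ ($t{\left(n \right)} = 2 - \frac{1}{n + 609} = 2 - \frac{1}{609 + n}$)
$\frac{1}{t{\left(137 \right)} - 577147} = \frac{1}{\frac{1217 + 2 \cdot 137}{609 + 137} - 577147} = \frac{1}{\frac{1217 + 274}{746} - 577147} = \frac{1}{\frac{1}{746} \cdot 1491 - 577147} = \frac{1}{\frac{1491}{746} - 577147} = \frac{1}{- \frac{430550171}{746}} = - \frac{746}{430550171}$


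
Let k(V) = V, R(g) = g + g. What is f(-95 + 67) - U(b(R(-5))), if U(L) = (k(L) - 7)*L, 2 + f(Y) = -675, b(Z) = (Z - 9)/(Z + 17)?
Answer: -34465/49 ≈ -703.37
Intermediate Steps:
R(g) = 2*g
b(Z) = (-9 + Z)/(17 + Z)
f(Y) = -677 (f(Y) = -2 - 675 = -677)
U(L) = L*(-7 + L) (U(L) = (L - 7)*L = (-7 + L)*L = L*(-7 + L))
f(-95 + 67) - U(b(R(-5))) = -677 - (-9 + 2*(-5))/(17 + 2*(-5))*(-7 + (-9 + 2*(-5))/(17 + 2*(-5))) = -677 - (-9 - 10)/(17 - 10)*(-7 + (-9 - 10)/(17 - 10)) = -677 - -19/7*(-7 - 19/7) = -677 - (⅐)*(-19)*(-7 + (⅐)*(-19)) = -677 - (-19)*(-7 - 19/7)/7 = -677 - (-19)*(-68)/(7*7) = -677 - 1*1292/49 = -677 - 1292/49 = -34465/49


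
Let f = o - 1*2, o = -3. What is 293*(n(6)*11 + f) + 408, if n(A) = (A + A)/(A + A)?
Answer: 2166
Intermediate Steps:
n(A) = 1 (n(A) = (2*A)/((2*A)) = (2*A)*(1/(2*A)) = 1)
f = -5 (f = -3 - 1*2 = -3 - 2 = -5)
293*(n(6)*11 + f) + 408 = 293*(1*11 - 5) + 408 = 293*(11 - 5) + 408 = 293*6 + 408 = 1758 + 408 = 2166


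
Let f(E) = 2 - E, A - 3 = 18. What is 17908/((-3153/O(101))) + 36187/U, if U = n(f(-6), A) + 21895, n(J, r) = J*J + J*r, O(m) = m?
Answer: -39907184305/69766431 ≈ -572.01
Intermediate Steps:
A = 21 (A = 3 + 18 = 21)
n(J, r) = J² + J*r
U = 22127 (U = (2 - 1*(-6))*((2 - 1*(-6)) + 21) + 21895 = (2 + 6)*((2 + 6) + 21) + 21895 = 8*(8 + 21) + 21895 = 8*29 + 21895 = 232 + 21895 = 22127)
17908/((-3153/O(101))) + 36187/U = 17908/((-3153/101)) + 36187/22127 = 17908/((-3153*1/101)) + 36187*(1/22127) = 17908/(-3153/101) + 36187/22127 = 17908*(-101/3153) + 36187/22127 = -1808708/3153 + 36187/22127 = -39907184305/69766431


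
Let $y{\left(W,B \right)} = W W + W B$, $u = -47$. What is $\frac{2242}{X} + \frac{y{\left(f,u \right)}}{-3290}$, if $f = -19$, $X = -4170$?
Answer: $- \frac{630268}{685965} \approx -0.91881$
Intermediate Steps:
$y{\left(W,B \right)} = W^{2} + B W$
$\frac{2242}{X} + \frac{y{\left(f,u \right)}}{-3290} = \frac{2242}{-4170} + \frac{\left(-19\right) \left(-47 - 19\right)}{-3290} = 2242 \left(- \frac{1}{4170}\right) + \left(-19\right) \left(-66\right) \left(- \frac{1}{3290}\right) = - \frac{1121}{2085} + 1254 \left(- \frac{1}{3290}\right) = - \frac{1121}{2085} - \frac{627}{1645} = - \frac{630268}{685965}$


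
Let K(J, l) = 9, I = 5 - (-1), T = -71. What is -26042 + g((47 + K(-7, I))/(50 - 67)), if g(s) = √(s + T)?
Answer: -26042 + I*√21471/17 ≈ -26042.0 + 8.6194*I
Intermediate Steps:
I = 6 (I = 5 - 1*(-1) = 5 + 1 = 6)
g(s) = √(-71 + s) (g(s) = √(s - 71) = √(-71 + s))
-26042 + g((47 + K(-7, I))/(50 - 67)) = -26042 + √(-71 + (47 + 9)/(50 - 67)) = -26042 + √(-71 + 56/(-17)) = -26042 + √(-71 + 56*(-1/17)) = -26042 + √(-71 - 56/17) = -26042 + √(-1263/17) = -26042 + I*√21471/17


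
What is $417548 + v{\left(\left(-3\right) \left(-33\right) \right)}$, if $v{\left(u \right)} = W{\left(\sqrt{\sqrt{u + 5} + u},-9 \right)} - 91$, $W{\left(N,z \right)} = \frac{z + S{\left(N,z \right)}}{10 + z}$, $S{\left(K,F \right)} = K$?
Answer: $417448 + \sqrt{99 + 2 \sqrt{26}} \approx 4.1746 \cdot 10^{5}$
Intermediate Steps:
$W{\left(N,z \right)} = \frac{N + z}{10 + z}$ ($W{\left(N,z \right)} = \frac{z + N}{10 + z} = \frac{N + z}{10 + z}$)
$v{\left(u \right)} = -100 + \sqrt{u + \sqrt{5 + u}}$ ($v{\left(u \right)} = \frac{\sqrt{\sqrt{u + 5} + u} - 9}{10 - 9} - 91 = \frac{\sqrt{\sqrt{5 + u} + u} - 9}{1} - 91 = 1 \left(\sqrt{u + \sqrt{5 + u}} - 9\right) - 91 = 1 \left(-9 + \sqrt{u + \sqrt{5 + u}}\right) - 91 = \left(-9 + \sqrt{u + \sqrt{5 + u}}\right) - 91 = -100 + \sqrt{u + \sqrt{5 + u}}$)
$417548 + v{\left(\left(-3\right) \left(-33\right) \right)} = 417548 - \left(100 - \sqrt{\left(-3\right) \left(-33\right) + \sqrt{5 - -99}}\right) = 417548 - \left(100 - \sqrt{99 + \sqrt{5 + 99}}\right) = 417548 - \left(100 - \sqrt{99 + \sqrt{104}}\right) = 417548 - \left(100 - \sqrt{99 + 2 \sqrt{26}}\right) = 417448 + \sqrt{99 + 2 \sqrt{26}}$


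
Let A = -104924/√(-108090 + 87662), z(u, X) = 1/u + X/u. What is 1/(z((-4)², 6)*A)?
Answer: -8*I*√5107/183617 ≈ -0.0031136*I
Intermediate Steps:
z(u, X) = 1/u + X/u
A = 52462*I*√5107/5107 (A = -104924*(-I*√5107/10214) = -(-52462)*I*√5107/5107 = 52462*I*√5107/5107 ≈ 734.11*I)
1/(z((-4)², 6)*A) = 1/(((1 + 6)/((-4)²))*(52462*I*√5107/5107)) = 1/((7/16)*(52462*I*√5107/5107)) = 1/(((1/16)*7)*(52462*I*√5107/5107)) = 1/(7*(52462*I*√5107/5107)/16) = 1/(183617*I*√5107/40856) = -8*I*√5107/183617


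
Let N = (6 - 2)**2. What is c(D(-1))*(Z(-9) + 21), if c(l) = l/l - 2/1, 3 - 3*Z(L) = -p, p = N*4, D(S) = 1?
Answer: -130/3 ≈ -43.333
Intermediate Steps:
N = 16 (N = 4**2 = 16)
p = 64 (p = 16*4 = 64)
Z(L) = 67/3 (Z(L) = 1 - (-1)*64/3 = 1 - 1/3*(-64) = 1 + 64/3 = 67/3)
c(l) = -1 (c(l) = 1 - 2*1 = 1 - 2 = -1)
c(D(-1))*(Z(-9) + 21) = -(67/3 + 21) = -1*130/3 = -130/3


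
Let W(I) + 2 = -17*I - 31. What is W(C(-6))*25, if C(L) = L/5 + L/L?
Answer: -740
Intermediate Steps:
C(L) = 1 + L/5 (C(L) = L*(1/5) + 1 = L/5 + 1 = 1 + L/5)
W(I) = -33 - 17*I (W(I) = -2 + (-17*I - 31) = -2 + (-31 - 17*I) = -33 - 17*I)
W(C(-6))*25 = (-33 - 17*(1 + (1/5)*(-6)))*25 = (-33 - 17*(1 - 6/5))*25 = (-33 - 17*(-1/5))*25 = (-33 + 17/5)*25 = -148/5*25 = -740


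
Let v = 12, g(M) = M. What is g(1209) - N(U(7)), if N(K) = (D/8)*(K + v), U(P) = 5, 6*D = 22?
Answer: 28829/24 ≈ 1201.2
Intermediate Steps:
D = 11/3 (D = (⅙)*22 = 11/3 ≈ 3.6667)
N(K) = 11/2 + 11*K/24 (N(K) = ((11/3)/8)*(K + 12) = ((11/3)*(⅛))*(12 + K) = 11*(12 + K)/24 = 11/2 + 11*K/24)
g(1209) - N(U(7)) = 1209 - (11/2 + (11/24)*5) = 1209 - (11/2 + 55/24) = 1209 - 1*187/24 = 1209 - 187/24 = 28829/24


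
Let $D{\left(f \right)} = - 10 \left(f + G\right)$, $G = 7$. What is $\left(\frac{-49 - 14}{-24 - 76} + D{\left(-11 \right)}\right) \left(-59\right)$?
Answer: $- \frac{239717}{100} \approx -2397.2$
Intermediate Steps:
$D{\left(f \right)} = -70 - 10 f$ ($D{\left(f \right)} = - 10 \left(f + 7\right) = - 10 \left(7 + f\right) = -70 - 10 f$)
$\left(\frac{-49 - 14}{-24 - 76} + D{\left(-11 \right)}\right) \left(-59\right) = \left(\frac{-49 - 14}{-24 - 76} - -40\right) \left(-59\right) = \left(- \frac{63}{-100} + \left(-70 + 110\right)\right) \left(-59\right) = \left(\left(-63\right) \left(- \frac{1}{100}\right) + 40\right) \left(-59\right) = \left(\frac{63}{100} + 40\right) \left(-59\right) = \frac{4063}{100} \left(-59\right) = - \frac{239717}{100}$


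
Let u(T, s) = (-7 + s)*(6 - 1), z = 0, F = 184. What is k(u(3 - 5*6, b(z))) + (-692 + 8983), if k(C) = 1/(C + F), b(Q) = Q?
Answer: 1235360/149 ≈ 8291.0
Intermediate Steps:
u(T, s) = -35 + 5*s (u(T, s) = (-7 + s)*5 = -35 + 5*s)
k(C) = 1/(184 + C) (k(C) = 1/(C + 184) = 1/(184 + C))
k(u(3 - 5*6, b(z))) + (-692 + 8983) = 1/(184 + (-35 + 5*0)) + (-692 + 8983) = 1/(184 + (-35 + 0)) + 8291 = 1/(184 - 35) + 8291 = 1/149 + 8291 = 1235360/149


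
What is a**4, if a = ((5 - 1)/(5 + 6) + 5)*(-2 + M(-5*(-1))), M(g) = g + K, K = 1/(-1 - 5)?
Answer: 1012054108081/18974736 ≈ 53337.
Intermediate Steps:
K = -1/6 (K = 1/(-6) = -1/6 ≈ -0.16667)
M(g) = -1/6 + g (M(g) = g - 1/6 = -1/6 + g)
a = 1003/66 (a = ((5 - 1)/(5 + 6) + 5)*(-2 + (-1/6 - 5*(-1))) = (4/11 + 5)*(-2 + (-1/6 + 5)) = (4*(1/11) + 5)*(-2 + 29/6) = (4/11 + 5)*(17/6) = (59/11)*(17/6) = 1003/66 ≈ 15.197)
a**4 = (1003/66)**4 = 1012054108081/18974736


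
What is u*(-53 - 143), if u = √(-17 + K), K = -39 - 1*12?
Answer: -392*I*√17 ≈ -1616.3*I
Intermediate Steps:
K = -51 (K = -39 - 12 = -51)
u = 2*I*√17 (u = √(-17 - 51) = √(-68) = 2*I*√17 ≈ 8.2462*I)
u*(-53 - 143) = (2*I*√17)*(-53 - 143) = (2*I*√17)*(-196) = -392*I*√17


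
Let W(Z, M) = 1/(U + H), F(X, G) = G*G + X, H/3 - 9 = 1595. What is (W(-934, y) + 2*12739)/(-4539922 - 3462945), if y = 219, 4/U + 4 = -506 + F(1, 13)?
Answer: -10420986167/3273324657473 ≈ -0.0031836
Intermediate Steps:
H = 4812 (H = 27 + 3*1595 = 27 + 4785 = 4812)
F(X, G) = X + G² (F(X, G) = G² + X = X + G²)
U = -1/85 (U = 4/(-4 + (-506 + (1 + 13²))) = 4/(-4 + (-506 + (1 + 169))) = 4/(-4 + (-506 + 170)) = 4/(-4 - 336) = 4/(-340) = 4*(-1/340) = -1/85 ≈ -0.011765)
W(Z, M) = 85/409019 (W(Z, M) = 1/(-1/85 + 4812) = 1/(409019/85) = 85/409019)
(W(-934, y) + 2*12739)/(-4539922 - 3462945) = (85/409019 + 2*12739)/(-4539922 - 3462945) = (85/409019 + 25478)/(-8002867) = (10420986167/409019)*(-1/8002867) = -10420986167/3273324657473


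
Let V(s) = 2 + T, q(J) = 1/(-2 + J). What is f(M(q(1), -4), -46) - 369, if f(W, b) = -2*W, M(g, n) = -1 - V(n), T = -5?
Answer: -373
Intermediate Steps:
V(s) = -3 (V(s) = 2 - 5 = -3)
M(g, n) = 2 (M(g, n) = -1 - 1*(-3) = -1 + 3 = 2)
f(M(q(1), -4), -46) - 369 = -2*2 - 369 = -4 - 369 = -373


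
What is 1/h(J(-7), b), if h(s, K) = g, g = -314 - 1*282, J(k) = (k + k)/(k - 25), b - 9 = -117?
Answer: -1/596 ≈ -0.0016779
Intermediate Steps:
b = -108 (b = 9 - 117 = -108)
J(k) = 2*k/(-25 + k) (J(k) = (2*k)/(-25 + k) = 2*k/(-25 + k))
g = -596 (g = -314 - 282 = -596)
h(s, K) = -596
1/h(J(-7), b) = 1/(-596) = -1/596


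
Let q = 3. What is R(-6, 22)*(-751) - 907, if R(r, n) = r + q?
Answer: 1346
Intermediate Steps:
R(r, n) = 3 + r (R(r, n) = r + 3 = 3 + r)
R(-6, 22)*(-751) - 907 = (3 - 6)*(-751) - 907 = -3*(-751) - 907 = 2253 - 907 = 1346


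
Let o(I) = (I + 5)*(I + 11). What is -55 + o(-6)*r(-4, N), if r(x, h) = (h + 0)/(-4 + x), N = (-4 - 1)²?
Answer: -315/8 ≈ -39.375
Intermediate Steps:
o(I) = (5 + I)*(11 + I)
N = 25 (N = (-5)² = 25)
r(x, h) = h/(-4 + x)
-55 + o(-6)*r(-4, N) = -55 + (55 + (-6)² + 16*(-6))*(25/(-4 - 4)) = -55 + (55 + 36 - 96)*(25/(-8)) = -55 - 125*(-1)/8 = -55 - 5*(-25/8) = -55 + 125/8 = -315/8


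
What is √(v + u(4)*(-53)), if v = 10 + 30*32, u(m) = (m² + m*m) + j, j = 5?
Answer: I*√991 ≈ 31.48*I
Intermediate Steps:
u(m) = 5 + 2*m² (u(m) = (m² + m*m) + 5 = (m² + m²) + 5 = 2*m² + 5 = 5 + 2*m²)
v = 970 (v = 10 + 960 = 970)
√(v + u(4)*(-53)) = √(970 + (5 + 2*4²)*(-53)) = √(970 + (5 + 2*16)*(-53)) = √(970 + (5 + 32)*(-53)) = √(970 + 37*(-53)) = √(970 - 1961) = √(-991) = I*√991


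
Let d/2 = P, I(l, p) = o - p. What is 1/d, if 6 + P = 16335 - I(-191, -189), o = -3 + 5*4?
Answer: 1/32246 ≈ 3.1012e-5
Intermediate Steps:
o = 17 (o = -3 + 20 = 17)
I(l, p) = 17 - p
P = 16123 (P = -6 + (16335 - (17 - 1*(-189))) = -6 + (16335 - (17 + 189)) = -6 + (16335 - 1*206) = -6 + (16335 - 206) = -6 + 16129 = 16123)
d = 32246 (d = 2*16123 = 32246)
1/d = 1/32246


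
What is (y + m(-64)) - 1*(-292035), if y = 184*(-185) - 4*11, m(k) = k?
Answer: 257887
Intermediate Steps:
y = -34084 (y = -34040 - 44 = -34084)
(y + m(-64)) - 1*(-292035) = (-34084 - 64) - 1*(-292035) = -34148 + 292035 = 257887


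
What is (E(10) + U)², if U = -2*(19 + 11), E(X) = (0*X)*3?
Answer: 3600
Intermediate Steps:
E(X) = 0 (E(X) = 0*3 = 0)
U = -60 (U = -2*30 = -60)
(E(10) + U)² = (0 - 60)² = (-60)² = 3600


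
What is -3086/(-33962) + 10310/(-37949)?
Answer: -116518803/644411969 ≈ -0.18081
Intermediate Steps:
-3086/(-33962) + 10310/(-37949) = -3086*(-1/33962) + 10310*(-1/37949) = 1543/16981 - 10310/37949 = -116518803/644411969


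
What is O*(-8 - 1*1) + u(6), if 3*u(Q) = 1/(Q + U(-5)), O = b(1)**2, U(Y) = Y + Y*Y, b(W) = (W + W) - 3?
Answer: -701/78 ≈ -8.9872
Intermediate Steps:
b(W) = -3 + 2*W (b(W) = 2*W - 3 = -3 + 2*W)
U(Y) = Y + Y**2
O = 1 (O = (-3 + 2*1)**2 = (-3 + 2)**2 = (-1)**2 = 1)
u(Q) = 1/(3*(20 + Q)) (u(Q) = 1/(3*(Q - 5*(1 - 5))) = 1/(3*(Q - 5*(-4))) = 1/(3*(Q + 20)) = 1/(3*(20 + Q)))
O*(-8 - 1*1) + u(6) = 1*(-8 - 1*1) + 1/(3*(20 + 6)) = 1*(-8 - 1) + (1/3)/26 = 1*(-9) + (1/3)*(1/26) = -9 + 1/78 = -701/78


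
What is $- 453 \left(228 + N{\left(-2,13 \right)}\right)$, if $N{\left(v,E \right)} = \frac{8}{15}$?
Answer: $- \frac{517628}{5} \approx -1.0353 \cdot 10^{5}$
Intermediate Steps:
$N{\left(v,E \right)} = \frac{8}{15}$ ($N{\left(v,E \right)} = 8 \cdot \frac{1}{15} = \frac{8}{15}$)
$- 453 \left(228 + N{\left(-2,13 \right)}\right) = - 453 \left(228 + \frac{8}{15}\right) = \left(-453\right) \frac{3428}{15} = - \frac{517628}{5}$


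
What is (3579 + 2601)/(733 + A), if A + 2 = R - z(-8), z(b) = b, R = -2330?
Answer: -6180/1591 ≈ -3.8843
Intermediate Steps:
A = -2324 (A = -2 + (-2330 - 1*(-8)) = -2 + (-2330 + 8) = -2 - 2322 = -2324)
(3579 + 2601)/(733 + A) = (3579 + 2601)/(733 - 2324) = 6180/(-1591) = 6180*(-1/1591) = -6180/1591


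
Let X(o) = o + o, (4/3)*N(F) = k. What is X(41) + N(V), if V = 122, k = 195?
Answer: 913/4 ≈ 228.25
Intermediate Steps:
N(F) = 585/4 (N(F) = (¾)*195 = 585/4)
X(o) = 2*o
X(41) + N(V) = 2*41 + 585/4 = 82 + 585/4 = 913/4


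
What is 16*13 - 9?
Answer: 199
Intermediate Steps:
16*13 - 9 = 208 - 9 = 199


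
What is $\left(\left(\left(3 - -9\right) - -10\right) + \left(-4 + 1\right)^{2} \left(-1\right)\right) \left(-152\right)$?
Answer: $-1976$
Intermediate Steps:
$\left(\left(\left(3 - -9\right) - -10\right) + \left(-4 + 1\right)^{2} \left(-1\right)\right) \left(-152\right) = \left(\left(\left(3 + 9\right) + 10\right) + \left(-3\right)^{2} \left(-1\right)\right) \left(-152\right) = \left(\left(12 + 10\right) + 9 \left(-1\right)\right) \left(-152\right) = \left(22 - 9\right) \left(-152\right) = 13 \left(-152\right) = -1976$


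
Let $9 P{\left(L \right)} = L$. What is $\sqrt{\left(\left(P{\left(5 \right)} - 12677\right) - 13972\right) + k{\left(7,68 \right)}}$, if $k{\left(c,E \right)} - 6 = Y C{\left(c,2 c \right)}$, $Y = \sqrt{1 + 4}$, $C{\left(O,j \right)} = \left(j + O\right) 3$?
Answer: $\frac{\sqrt{-239782 + 567 \sqrt{5}}}{3} \approx 162.79 i$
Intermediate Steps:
$C{\left(O,j \right)} = 3 O + 3 j$ ($C{\left(O,j \right)} = \left(O + j\right) 3 = 3 O + 3 j$)
$Y = \sqrt{5} \approx 2.2361$
$k{\left(c,E \right)} = 6 + 9 c \sqrt{5}$ ($k{\left(c,E \right)} = 6 + \sqrt{5} \left(3 c + 3 \cdot 2 c\right) = 6 + \sqrt{5} \left(3 c + 6 c\right) = 6 + \sqrt{5} \cdot 9 c = 6 + 9 c \sqrt{5}$)
$P{\left(L \right)} = \frac{L}{9}$
$\sqrt{\left(\left(P{\left(5 \right)} - 12677\right) - 13972\right) + k{\left(7,68 \right)}} = \sqrt{\left(\left(\frac{1}{9} \cdot 5 - 12677\right) - 13972\right) + \left(6 + 9 \cdot 7 \sqrt{5}\right)} = \sqrt{\left(\left(\frac{5}{9} - 12677\right) - 13972\right) + \left(6 + 63 \sqrt{5}\right)} = \sqrt{\left(- \frac{114088}{9} - 13972\right) + \left(6 + 63 \sqrt{5}\right)} = \sqrt{- \frac{239836}{9} + \left(6 + 63 \sqrt{5}\right)} = \sqrt{- \frac{239782}{9} + 63 \sqrt{5}}$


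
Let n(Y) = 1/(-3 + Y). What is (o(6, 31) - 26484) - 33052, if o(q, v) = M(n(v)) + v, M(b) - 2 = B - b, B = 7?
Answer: -1665889/28 ≈ -59496.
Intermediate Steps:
M(b) = 9 - b (M(b) = 2 + (7 - b) = 9 - b)
o(q, v) = 9 + v - 1/(-3 + v) (o(q, v) = (9 - 1/(-3 + v)) + v = 9 + v - 1/(-3 + v))
(o(6, 31) - 26484) - 33052 = ((-1 + (-3 + 31)*(9 + 31))/(-3 + 31) - 26484) - 33052 = ((-1 + 28*40)/28 - 26484) - 33052 = ((-1 + 1120)/28 - 26484) - 33052 = ((1/28)*1119 - 26484) - 33052 = (1119/28 - 26484) - 33052 = -740433/28 - 33052 = -1665889/28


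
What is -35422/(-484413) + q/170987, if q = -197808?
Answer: -89764065190/82828325631 ≈ -1.0837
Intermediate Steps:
-35422/(-484413) + q/170987 = -35422/(-484413) - 197808/170987 = -35422*(-1/484413) - 197808*1/170987 = 35422/484413 - 197808/170987 = -89764065190/82828325631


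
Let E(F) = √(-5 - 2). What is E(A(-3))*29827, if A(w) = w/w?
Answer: 29827*I*√7 ≈ 78915.0*I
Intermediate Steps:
A(w) = 1
E(F) = I*√7 (E(F) = √(-7) = I*√7)
E(A(-3))*29827 = (I*√7)*29827 = 29827*I*√7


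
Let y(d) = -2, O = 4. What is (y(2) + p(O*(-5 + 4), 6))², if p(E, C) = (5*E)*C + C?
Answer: 13456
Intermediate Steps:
p(E, C) = C + 5*C*E (p(E, C) = 5*C*E + C = C + 5*C*E)
(y(2) + p(O*(-5 + 4), 6))² = (-2 + 6*(1 + 5*(4*(-5 + 4))))² = (-2 + 6*(1 + 5*(4*(-1))))² = (-2 + 6*(1 + 5*(-4)))² = (-2 + 6*(1 - 20))² = (-2 + 6*(-19))² = (-2 - 114)² = (-116)² = 13456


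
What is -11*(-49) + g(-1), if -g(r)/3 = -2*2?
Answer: 551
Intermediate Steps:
g(r) = 12 (g(r) = -(-6)*2 = -3*(-4) = 12)
-11*(-49) + g(-1) = -11*(-49) + 12 = 539 + 12 = 551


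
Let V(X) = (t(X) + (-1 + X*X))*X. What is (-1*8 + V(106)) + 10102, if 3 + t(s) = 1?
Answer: 1200792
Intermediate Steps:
t(s) = -2 (t(s) = -3 + 1 = -2)
V(X) = X*(-3 + X**2) (V(X) = (-2 + (-1 + X*X))*X = (-2 + (-1 + X**2))*X = (-3 + X**2)*X = X*(-3 + X**2))
(-1*8 + V(106)) + 10102 = (-1*8 + 106*(-3 + 106**2)) + 10102 = (-8 + 106*(-3 + 11236)) + 10102 = (-8 + 106*11233) + 10102 = (-8 + 1190698) + 10102 = 1190690 + 10102 = 1200792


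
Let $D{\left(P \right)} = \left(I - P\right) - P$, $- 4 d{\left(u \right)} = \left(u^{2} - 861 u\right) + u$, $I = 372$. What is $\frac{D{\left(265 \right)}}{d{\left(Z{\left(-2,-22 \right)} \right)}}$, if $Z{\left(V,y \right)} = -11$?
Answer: $\frac{632}{9581} \approx 0.065964$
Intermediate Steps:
$d{\left(u \right)} = 215 u - \frac{u^{2}}{4}$ ($d{\left(u \right)} = - \frac{\left(u^{2} - 861 u\right) + u}{4} = - \frac{u^{2} - 860 u}{4} = 215 u - \frac{u^{2}}{4}$)
$D{\left(P \right)} = 372 - 2 P$ ($D{\left(P \right)} = \left(372 - P\right) - P = 372 - 2 P$)
$\frac{D{\left(265 \right)}}{d{\left(Z{\left(-2,-22 \right)} \right)}} = \frac{372 - 530}{\frac{1}{4} \left(-11\right) \left(860 - -11\right)} = \frac{372 - 530}{\frac{1}{4} \left(-11\right) \left(860 + 11\right)} = - \frac{158}{\frac{1}{4} \left(-11\right) 871} = - \frac{158}{- \frac{9581}{4}} = \left(-158\right) \left(- \frac{4}{9581}\right) = \frac{632}{9581}$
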